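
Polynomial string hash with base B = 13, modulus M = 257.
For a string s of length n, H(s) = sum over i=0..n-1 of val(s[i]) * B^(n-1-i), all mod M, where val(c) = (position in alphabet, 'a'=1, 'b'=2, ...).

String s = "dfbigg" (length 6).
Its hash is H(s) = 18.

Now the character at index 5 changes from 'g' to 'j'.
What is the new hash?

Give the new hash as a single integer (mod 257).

val('g') = 7, val('j') = 10
Position k = 5, exponent = n-1-k = 0
B^0 mod M = 13^0 mod 257 = 1
Delta = (10 - 7) * 1 mod 257 = 3
New hash = (18 + 3) mod 257 = 21

Answer: 21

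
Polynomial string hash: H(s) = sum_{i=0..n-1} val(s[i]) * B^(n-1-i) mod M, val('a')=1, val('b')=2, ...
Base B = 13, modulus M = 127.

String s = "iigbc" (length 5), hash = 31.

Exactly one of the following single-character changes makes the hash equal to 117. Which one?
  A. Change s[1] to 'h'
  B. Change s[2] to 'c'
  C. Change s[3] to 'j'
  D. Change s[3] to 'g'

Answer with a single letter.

Answer: B

Derivation:
Option A: s[1]='i'->'h', delta=(8-9)*13^3 mod 127 = 89, hash=31+89 mod 127 = 120
Option B: s[2]='g'->'c', delta=(3-7)*13^2 mod 127 = 86, hash=31+86 mod 127 = 117 <-- target
Option C: s[3]='b'->'j', delta=(10-2)*13^1 mod 127 = 104, hash=31+104 mod 127 = 8
Option D: s[3]='b'->'g', delta=(7-2)*13^1 mod 127 = 65, hash=31+65 mod 127 = 96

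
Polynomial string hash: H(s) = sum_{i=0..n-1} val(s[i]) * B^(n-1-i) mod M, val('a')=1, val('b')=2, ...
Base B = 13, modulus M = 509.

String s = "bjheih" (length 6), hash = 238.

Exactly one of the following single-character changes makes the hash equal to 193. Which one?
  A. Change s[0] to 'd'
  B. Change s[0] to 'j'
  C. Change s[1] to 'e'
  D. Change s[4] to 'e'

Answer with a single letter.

Option A: s[0]='b'->'d', delta=(4-2)*13^5 mod 509 = 464, hash=238+464 mod 509 = 193 <-- target
Option B: s[0]='b'->'j', delta=(10-2)*13^5 mod 509 = 329, hash=238+329 mod 509 = 58
Option C: s[1]='j'->'e', delta=(5-10)*13^4 mod 509 = 224, hash=238+224 mod 509 = 462
Option D: s[4]='i'->'e', delta=(5-9)*13^1 mod 509 = 457, hash=238+457 mod 509 = 186

Answer: A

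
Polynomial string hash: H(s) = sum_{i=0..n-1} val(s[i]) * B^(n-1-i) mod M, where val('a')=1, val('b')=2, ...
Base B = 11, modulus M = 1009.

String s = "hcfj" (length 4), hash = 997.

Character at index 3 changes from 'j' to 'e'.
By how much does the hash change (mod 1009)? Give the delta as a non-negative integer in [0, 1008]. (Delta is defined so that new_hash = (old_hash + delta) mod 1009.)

Delta formula: (val(new) - val(old)) * B^(n-1-k) mod M
  val('e') - val('j') = 5 - 10 = -5
  B^(n-1-k) = 11^0 mod 1009 = 1
  Delta = -5 * 1 mod 1009 = 1004

Answer: 1004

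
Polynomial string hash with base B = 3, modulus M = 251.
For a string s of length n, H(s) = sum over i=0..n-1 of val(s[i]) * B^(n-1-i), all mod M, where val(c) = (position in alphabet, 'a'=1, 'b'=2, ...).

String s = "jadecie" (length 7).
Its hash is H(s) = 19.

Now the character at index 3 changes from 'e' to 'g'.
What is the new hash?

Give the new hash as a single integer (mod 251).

Answer: 73

Derivation:
val('e') = 5, val('g') = 7
Position k = 3, exponent = n-1-k = 3
B^3 mod M = 3^3 mod 251 = 27
Delta = (7 - 5) * 27 mod 251 = 54
New hash = (19 + 54) mod 251 = 73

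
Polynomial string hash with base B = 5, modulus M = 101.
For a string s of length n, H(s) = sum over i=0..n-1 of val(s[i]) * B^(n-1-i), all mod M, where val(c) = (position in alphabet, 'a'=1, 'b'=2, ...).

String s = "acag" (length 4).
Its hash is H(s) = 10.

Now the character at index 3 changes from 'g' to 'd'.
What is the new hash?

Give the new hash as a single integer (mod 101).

val('g') = 7, val('d') = 4
Position k = 3, exponent = n-1-k = 0
B^0 mod M = 5^0 mod 101 = 1
Delta = (4 - 7) * 1 mod 101 = 98
New hash = (10 + 98) mod 101 = 7

Answer: 7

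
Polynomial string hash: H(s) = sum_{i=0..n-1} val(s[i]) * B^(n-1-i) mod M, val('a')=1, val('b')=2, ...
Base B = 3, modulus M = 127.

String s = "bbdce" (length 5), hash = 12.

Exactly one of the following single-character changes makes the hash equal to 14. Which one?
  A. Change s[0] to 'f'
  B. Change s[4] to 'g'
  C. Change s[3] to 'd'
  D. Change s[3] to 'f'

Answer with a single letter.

Answer: B

Derivation:
Option A: s[0]='b'->'f', delta=(6-2)*3^4 mod 127 = 70, hash=12+70 mod 127 = 82
Option B: s[4]='e'->'g', delta=(7-5)*3^0 mod 127 = 2, hash=12+2 mod 127 = 14 <-- target
Option C: s[3]='c'->'d', delta=(4-3)*3^1 mod 127 = 3, hash=12+3 mod 127 = 15
Option D: s[3]='c'->'f', delta=(6-3)*3^1 mod 127 = 9, hash=12+9 mod 127 = 21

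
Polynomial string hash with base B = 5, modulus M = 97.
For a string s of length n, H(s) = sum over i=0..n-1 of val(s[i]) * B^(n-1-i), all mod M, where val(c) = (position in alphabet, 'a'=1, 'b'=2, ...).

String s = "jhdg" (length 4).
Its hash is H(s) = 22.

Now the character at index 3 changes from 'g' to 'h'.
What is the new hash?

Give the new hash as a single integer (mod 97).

val('g') = 7, val('h') = 8
Position k = 3, exponent = n-1-k = 0
B^0 mod M = 5^0 mod 97 = 1
Delta = (8 - 7) * 1 mod 97 = 1
New hash = (22 + 1) mod 97 = 23

Answer: 23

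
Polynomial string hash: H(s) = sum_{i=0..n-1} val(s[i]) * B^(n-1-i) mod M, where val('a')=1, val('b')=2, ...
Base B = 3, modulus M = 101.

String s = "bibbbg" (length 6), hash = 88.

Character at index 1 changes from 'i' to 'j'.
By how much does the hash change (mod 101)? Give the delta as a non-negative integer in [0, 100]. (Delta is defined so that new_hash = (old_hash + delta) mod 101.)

Delta formula: (val(new) - val(old)) * B^(n-1-k) mod M
  val('j') - val('i') = 10 - 9 = 1
  B^(n-1-k) = 3^4 mod 101 = 81
  Delta = 1 * 81 mod 101 = 81

Answer: 81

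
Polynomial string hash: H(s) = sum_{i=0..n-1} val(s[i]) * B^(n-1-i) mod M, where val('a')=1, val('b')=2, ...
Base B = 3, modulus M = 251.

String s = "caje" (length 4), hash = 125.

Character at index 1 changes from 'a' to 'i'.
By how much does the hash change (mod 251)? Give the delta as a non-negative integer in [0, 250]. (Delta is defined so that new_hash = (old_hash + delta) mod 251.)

Answer: 72

Derivation:
Delta formula: (val(new) - val(old)) * B^(n-1-k) mod M
  val('i') - val('a') = 9 - 1 = 8
  B^(n-1-k) = 3^2 mod 251 = 9
  Delta = 8 * 9 mod 251 = 72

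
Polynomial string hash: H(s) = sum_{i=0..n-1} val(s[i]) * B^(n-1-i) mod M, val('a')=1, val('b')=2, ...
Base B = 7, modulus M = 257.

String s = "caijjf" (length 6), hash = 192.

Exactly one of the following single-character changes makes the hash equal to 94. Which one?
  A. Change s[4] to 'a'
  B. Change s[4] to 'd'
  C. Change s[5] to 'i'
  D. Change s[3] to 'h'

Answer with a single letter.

Answer: D

Derivation:
Option A: s[4]='j'->'a', delta=(1-10)*7^1 mod 257 = 194, hash=192+194 mod 257 = 129
Option B: s[4]='j'->'d', delta=(4-10)*7^1 mod 257 = 215, hash=192+215 mod 257 = 150
Option C: s[5]='f'->'i', delta=(9-6)*7^0 mod 257 = 3, hash=192+3 mod 257 = 195
Option D: s[3]='j'->'h', delta=(8-10)*7^2 mod 257 = 159, hash=192+159 mod 257 = 94 <-- target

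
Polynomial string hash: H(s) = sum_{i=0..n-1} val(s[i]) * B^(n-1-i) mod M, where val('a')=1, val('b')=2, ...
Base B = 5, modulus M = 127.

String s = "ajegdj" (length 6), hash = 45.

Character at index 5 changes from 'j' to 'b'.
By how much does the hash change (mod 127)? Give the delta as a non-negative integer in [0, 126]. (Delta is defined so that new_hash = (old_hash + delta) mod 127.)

Answer: 119

Derivation:
Delta formula: (val(new) - val(old)) * B^(n-1-k) mod M
  val('b') - val('j') = 2 - 10 = -8
  B^(n-1-k) = 5^0 mod 127 = 1
  Delta = -8 * 1 mod 127 = 119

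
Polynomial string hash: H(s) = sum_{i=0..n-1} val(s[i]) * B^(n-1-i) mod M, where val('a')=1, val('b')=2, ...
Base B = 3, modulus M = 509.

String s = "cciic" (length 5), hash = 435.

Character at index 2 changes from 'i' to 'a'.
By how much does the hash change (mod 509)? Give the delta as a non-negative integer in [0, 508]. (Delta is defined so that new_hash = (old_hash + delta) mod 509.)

Answer: 437

Derivation:
Delta formula: (val(new) - val(old)) * B^(n-1-k) mod M
  val('a') - val('i') = 1 - 9 = -8
  B^(n-1-k) = 3^2 mod 509 = 9
  Delta = -8 * 9 mod 509 = 437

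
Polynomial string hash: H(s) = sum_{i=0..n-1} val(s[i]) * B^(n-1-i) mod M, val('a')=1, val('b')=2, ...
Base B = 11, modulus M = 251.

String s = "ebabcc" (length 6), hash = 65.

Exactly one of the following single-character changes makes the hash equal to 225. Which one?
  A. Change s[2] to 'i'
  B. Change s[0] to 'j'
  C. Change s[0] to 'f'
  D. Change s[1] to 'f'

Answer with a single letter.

Option A: s[2]='a'->'i', delta=(9-1)*11^3 mod 251 = 106, hash=65+106 mod 251 = 171
Option B: s[0]='e'->'j', delta=(10-5)*11^5 mod 251 = 47, hash=65+47 mod 251 = 112
Option C: s[0]='e'->'f', delta=(6-5)*11^5 mod 251 = 160, hash=65+160 mod 251 = 225 <-- target
Option D: s[1]='b'->'f', delta=(6-2)*11^4 mod 251 = 81, hash=65+81 mod 251 = 146

Answer: C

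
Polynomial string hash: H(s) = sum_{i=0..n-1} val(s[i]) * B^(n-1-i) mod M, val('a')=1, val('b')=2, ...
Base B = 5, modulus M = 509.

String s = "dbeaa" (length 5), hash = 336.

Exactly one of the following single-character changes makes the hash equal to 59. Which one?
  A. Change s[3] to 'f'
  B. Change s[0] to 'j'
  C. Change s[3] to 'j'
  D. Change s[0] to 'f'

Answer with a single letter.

Answer: D

Derivation:
Option A: s[3]='a'->'f', delta=(6-1)*5^1 mod 509 = 25, hash=336+25 mod 509 = 361
Option B: s[0]='d'->'j', delta=(10-4)*5^4 mod 509 = 187, hash=336+187 mod 509 = 14
Option C: s[3]='a'->'j', delta=(10-1)*5^1 mod 509 = 45, hash=336+45 mod 509 = 381
Option D: s[0]='d'->'f', delta=(6-4)*5^4 mod 509 = 232, hash=336+232 mod 509 = 59 <-- target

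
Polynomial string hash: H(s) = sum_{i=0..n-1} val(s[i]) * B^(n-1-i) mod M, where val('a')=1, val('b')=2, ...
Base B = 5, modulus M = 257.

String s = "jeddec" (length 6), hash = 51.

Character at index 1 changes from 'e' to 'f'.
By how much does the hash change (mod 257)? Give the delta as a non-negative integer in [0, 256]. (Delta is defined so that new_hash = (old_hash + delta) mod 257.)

Answer: 111

Derivation:
Delta formula: (val(new) - val(old)) * B^(n-1-k) mod M
  val('f') - val('e') = 6 - 5 = 1
  B^(n-1-k) = 5^4 mod 257 = 111
  Delta = 1 * 111 mod 257 = 111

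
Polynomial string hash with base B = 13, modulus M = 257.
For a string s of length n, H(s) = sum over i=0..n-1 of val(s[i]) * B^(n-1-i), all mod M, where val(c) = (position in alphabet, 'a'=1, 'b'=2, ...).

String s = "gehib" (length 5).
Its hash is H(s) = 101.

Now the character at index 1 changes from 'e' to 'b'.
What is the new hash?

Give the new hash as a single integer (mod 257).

val('e') = 5, val('b') = 2
Position k = 1, exponent = n-1-k = 3
B^3 mod M = 13^3 mod 257 = 141
Delta = (2 - 5) * 141 mod 257 = 91
New hash = (101 + 91) mod 257 = 192

Answer: 192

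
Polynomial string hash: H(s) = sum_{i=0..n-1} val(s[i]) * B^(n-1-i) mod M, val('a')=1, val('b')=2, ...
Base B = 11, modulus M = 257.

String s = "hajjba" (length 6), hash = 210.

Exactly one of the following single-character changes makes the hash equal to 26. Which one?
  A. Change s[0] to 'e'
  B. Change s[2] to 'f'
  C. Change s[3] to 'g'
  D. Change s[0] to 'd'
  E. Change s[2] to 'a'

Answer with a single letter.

Answer: B

Derivation:
Option A: s[0]='h'->'e', delta=(5-8)*11^5 mod 257 = 7, hash=210+7 mod 257 = 217
Option B: s[2]='j'->'f', delta=(6-10)*11^3 mod 257 = 73, hash=210+73 mod 257 = 26 <-- target
Option C: s[3]='j'->'g', delta=(7-10)*11^2 mod 257 = 151, hash=210+151 mod 257 = 104
Option D: s[0]='h'->'d', delta=(4-8)*11^5 mod 257 = 95, hash=210+95 mod 257 = 48
Option E: s[2]='j'->'a', delta=(1-10)*11^3 mod 257 = 100, hash=210+100 mod 257 = 53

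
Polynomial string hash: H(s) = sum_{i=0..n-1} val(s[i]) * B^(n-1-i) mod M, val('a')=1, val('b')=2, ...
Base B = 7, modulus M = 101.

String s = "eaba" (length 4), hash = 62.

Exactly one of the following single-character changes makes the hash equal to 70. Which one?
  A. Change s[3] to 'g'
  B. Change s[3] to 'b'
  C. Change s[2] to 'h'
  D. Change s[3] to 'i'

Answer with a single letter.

Option A: s[3]='a'->'g', delta=(7-1)*7^0 mod 101 = 6, hash=62+6 mod 101 = 68
Option B: s[3]='a'->'b', delta=(2-1)*7^0 mod 101 = 1, hash=62+1 mod 101 = 63
Option C: s[2]='b'->'h', delta=(8-2)*7^1 mod 101 = 42, hash=62+42 mod 101 = 3
Option D: s[3]='a'->'i', delta=(9-1)*7^0 mod 101 = 8, hash=62+8 mod 101 = 70 <-- target

Answer: D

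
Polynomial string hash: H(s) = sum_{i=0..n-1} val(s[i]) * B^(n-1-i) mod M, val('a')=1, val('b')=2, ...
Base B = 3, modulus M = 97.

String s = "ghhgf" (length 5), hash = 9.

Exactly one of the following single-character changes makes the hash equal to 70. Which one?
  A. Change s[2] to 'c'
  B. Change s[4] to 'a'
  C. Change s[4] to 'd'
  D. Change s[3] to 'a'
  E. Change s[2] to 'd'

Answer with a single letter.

Answer: E

Derivation:
Option A: s[2]='h'->'c', delta=(3-8)*3^2 mod 97 = 52, hash=9+52 mod 97 = 61
Option B: s[4]='f'->'a', delta=(1-6)*3^0 mod 97 = 92, hash=9+92 mod 97 = 4
Option C: s[4]='f'->'d', delta=(4-6)*3^0 mod 97 = 95, hash=9+95 mod 97 = 7
Option D: s[3]='g'->'a', delta=(1-7)*3^1 mod 97 = 79, hash=9+79 mod 97 = 88
Option E: s[2]='h'->'d', delta=(4-8)*3^2 mod 97 = 61, hash=9+61 mod 97 = 70 <-- target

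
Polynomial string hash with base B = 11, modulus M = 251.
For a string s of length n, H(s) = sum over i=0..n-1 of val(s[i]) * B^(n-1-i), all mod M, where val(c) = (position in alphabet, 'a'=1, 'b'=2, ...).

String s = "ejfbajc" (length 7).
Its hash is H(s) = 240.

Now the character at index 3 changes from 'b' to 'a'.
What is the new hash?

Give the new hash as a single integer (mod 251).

Answer: 164

Derivation:
val('b') = 2, val('a') = 1
Position k = 3, exponent = n-1-k = 3
B^3 mod M = 11^3 mod 251 = 76
Delta = (1 - 2) * 76 mod 251 = 175
New hash = (240 + 175) mod 251 = 164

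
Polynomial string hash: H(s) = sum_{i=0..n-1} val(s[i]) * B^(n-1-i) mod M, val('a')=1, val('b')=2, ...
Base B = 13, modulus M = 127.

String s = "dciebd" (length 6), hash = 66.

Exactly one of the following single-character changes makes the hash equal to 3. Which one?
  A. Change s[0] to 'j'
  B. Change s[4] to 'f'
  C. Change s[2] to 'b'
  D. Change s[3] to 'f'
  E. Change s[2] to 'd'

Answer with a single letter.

Option A: s[0]='d'->'j', delta=(10-4)*13^5 mod 127 = 51, hash=66+51 mod 127 = 117
Option B: s[4]='b'->'f', delta=(6-2)*13^1 mod 127 = 52, hash=66+52 mod 127 = 118
Option C: s[2]='i'->'b', delta=(2-9)*13^3 mod 127 = 115, hash=66+115 mod 127 = 54
Option D: s[3]='e'->'f', delta=(6-5)*13^2 mod 127 = 42, hash=66+42 mod 127 = 108
Option E: s[2]='i'->'d', delta=(4-9)*13^3 mod 127 = 64, hash=66+64 mod 127 = 3 <-- target

Answer: E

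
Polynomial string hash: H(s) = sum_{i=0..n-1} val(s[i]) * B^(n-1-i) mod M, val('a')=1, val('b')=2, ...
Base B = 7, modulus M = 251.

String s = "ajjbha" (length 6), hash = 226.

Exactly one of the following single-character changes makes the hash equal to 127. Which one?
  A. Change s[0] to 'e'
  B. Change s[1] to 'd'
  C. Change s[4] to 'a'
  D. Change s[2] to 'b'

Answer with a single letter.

Answer: B

Derivation:
Option A: s[0]='a'->'e', delta=(5-1)*7^5 mod 251 = 211, hash=226+211 mod 251 = 186
Option B: s[1]='j'->'d', delta=(4-10)*7^4 mod 251 = 152, hash=226+152 mod 251 = 127 <-- target
Option C: s[4]='h'->'a', delta=(1-8)*7^1 mod 251 = 202, hash=226+202 mod 251 = 177
Option D: s[2]='j'->'b', delta=(2-10)*7^3 mod 251 = 17, hash=226+17 mod 251 = 243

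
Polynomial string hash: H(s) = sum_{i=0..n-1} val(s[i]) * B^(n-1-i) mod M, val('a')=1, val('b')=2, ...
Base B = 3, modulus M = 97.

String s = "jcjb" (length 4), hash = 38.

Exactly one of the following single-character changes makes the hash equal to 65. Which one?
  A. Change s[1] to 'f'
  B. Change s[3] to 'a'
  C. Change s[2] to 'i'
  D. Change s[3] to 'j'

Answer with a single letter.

Answer: A

Derivation:
Option A: s[1]='c'->'f', delta=(6-3)*3^2 mod 97 = 27, hash=38+27 mod 97 = 65 <-- target
Option B: s[3]='b'->'a', delta=(1-2)*3^0 mod 97 = 96, hash=38+96 mod 97 = 37
Option C: s[2]='j'->'i', delta=(9-10)*3^1 mod 97 = 94, hash=38+94 mod 97 = 35
Option D: s[3]='b'->'j', delta=(10-2)*3^0 mod 97 = 8, hash=38+8 mod 97 = 46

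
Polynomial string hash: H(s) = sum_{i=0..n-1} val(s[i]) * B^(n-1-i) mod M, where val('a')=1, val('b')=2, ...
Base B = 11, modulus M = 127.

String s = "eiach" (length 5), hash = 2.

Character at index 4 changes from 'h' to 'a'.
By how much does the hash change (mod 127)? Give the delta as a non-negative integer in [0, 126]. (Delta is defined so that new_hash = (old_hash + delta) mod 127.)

Answer: 120

Derivation:
Delta formula: (val(new) - val(old)) * B^(n-1-k) mod M
  val('a') - val('h') = 1 - 8 = -7
  B^(n-1-k) = 11^0 mod 127 = 1
  Delta = -7 * 1 mod 127 = 120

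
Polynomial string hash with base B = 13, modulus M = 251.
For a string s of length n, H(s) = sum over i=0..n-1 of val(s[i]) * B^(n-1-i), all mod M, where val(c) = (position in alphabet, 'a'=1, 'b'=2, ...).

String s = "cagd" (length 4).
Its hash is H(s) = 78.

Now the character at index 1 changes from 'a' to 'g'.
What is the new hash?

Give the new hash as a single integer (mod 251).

val('a') = 1, val('g') = 7
Position k = 1, exponent = n-1-k = 2
B^2 mod M = 13^2 mod 251 = 169
Delta = (7 - 1) * 169 mod 251 = 10
New hash = (78 + 10) mod 251 = 88

Answer: 88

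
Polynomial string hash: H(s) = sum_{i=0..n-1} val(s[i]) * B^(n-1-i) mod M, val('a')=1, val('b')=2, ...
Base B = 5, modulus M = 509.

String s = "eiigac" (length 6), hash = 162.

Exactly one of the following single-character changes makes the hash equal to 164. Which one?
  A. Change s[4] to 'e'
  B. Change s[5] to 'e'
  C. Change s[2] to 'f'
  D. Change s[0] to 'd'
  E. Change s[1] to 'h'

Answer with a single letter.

Answer: B

Derivation:
Option A: s[4]='a'->'e', delta=(5-1)*5^1 mod 509 = 20, hash=162+20 mod 509 = 182
Option B: s[5]='c'->'e', delta=(5-3)*5^0 mod 509 = 2, hash=162+2 mod 509 = 164 <-- target
Option C: s[2]='i'->'f', delta=(6-9)*5^3 mod 509 = 134, hash=162+134 mod 509 = 296
Option D: s[0]='e'->'d', delta=(4-5)*5^5 mod 509 = 438, hash=162+438 mod 509 = 91
Option E: s[1]='i'->'h', delta=(8-9)*5^4 mod 509 = 393, hash=162+393 mod 509 = 46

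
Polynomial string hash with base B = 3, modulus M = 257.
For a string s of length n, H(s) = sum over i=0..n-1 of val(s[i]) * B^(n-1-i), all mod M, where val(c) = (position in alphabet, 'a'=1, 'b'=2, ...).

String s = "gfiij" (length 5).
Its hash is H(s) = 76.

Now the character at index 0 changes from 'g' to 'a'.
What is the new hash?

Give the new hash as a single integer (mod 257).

Answer: 104

Derivation:
val('g') = 7, val('a') = 1
Position k = 0, exponent = n-1-k = 4
B^4 mod M = 3^4 mod 257 = 81
Delta = (1 - 7) * 81 mod 257 = 28
New hash = (76 + 28) mod 257 = 104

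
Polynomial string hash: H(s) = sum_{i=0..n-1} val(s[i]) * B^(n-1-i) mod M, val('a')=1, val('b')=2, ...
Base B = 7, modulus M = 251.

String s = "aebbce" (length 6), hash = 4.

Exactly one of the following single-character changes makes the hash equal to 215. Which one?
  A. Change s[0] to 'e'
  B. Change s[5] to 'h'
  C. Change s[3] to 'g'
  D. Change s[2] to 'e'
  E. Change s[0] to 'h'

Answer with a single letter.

Option A: s[0]='a'->'e', delta=(5-1)*7^5 mod 251 = 211, hash=4+211 mod 251 = 215 <-- target
Option B: s[5]='e'->'h', delta=(8-5)*7^0 mod 251 = 3, hash=4+3 mod 251 = 7
Option C: s[3]='b'->'g', delta=(7-2)*7^2 mod 251 = 245, hash=4+245 mod 251 = 249
Option D: s[2]='b'->'e', delta=(5-2)*7^3 mod 251 = 25, hash=4+25 mod 251 = 29
Option E: s[0]='a'->'h', delta=(8-1)*7^5 mod 251 = 181, hash=4+181 mod 251 = 185

Answer: A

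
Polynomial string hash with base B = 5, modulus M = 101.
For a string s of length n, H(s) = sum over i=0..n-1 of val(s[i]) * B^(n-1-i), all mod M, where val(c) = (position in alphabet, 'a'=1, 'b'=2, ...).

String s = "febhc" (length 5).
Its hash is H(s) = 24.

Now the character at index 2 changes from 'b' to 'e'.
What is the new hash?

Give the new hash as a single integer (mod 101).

Answer: 99

Derivation:
val('b') = 2, val('e') = 5
Position k = 2, exponent = n-1-k = 2
B^2 mod M = 5^2 mod 101 = 25
Delta = (5 - 2) * 25 mod 101 = 75
New hash = (24 + 75) mod 101 = 99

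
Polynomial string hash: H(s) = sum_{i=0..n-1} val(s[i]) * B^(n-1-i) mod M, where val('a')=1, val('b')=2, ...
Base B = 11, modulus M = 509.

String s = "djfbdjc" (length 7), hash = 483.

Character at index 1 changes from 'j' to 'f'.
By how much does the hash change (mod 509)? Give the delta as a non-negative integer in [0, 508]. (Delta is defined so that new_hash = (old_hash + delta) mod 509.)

Answer: 190

Derivation:
Delta formula: (val(new) - val(old)) * B^(n-1-k) mod M
  val('f') - val('j') = 6 - 10 = -4
  B^(n-1-k) = 11^5 mod 509 = 207
  Delta = -4 * 207 mod 509 = 190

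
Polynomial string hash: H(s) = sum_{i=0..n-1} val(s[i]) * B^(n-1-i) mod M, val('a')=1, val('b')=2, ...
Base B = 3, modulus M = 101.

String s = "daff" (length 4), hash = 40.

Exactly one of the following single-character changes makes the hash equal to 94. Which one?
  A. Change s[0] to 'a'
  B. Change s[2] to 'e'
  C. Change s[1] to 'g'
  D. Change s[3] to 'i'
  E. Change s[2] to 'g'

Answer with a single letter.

Option A: s[0]='d'->'a', delta=(1-4)*3^3 mod 101 = 20, hash=40+20 mod 101 = 60
Option B: s[2]='f'->'e', delta=(5-6)*3^1 mod 101 = 98, hash=40+98 mod 101 = 37
Option C: s[1]='a'->'g', delta=(7-1)*3^2 mod 101 = 54, hash=40+54 mod 101 = 94 <-- target
Option D: s[3]='f'->'i', delta=(9-6)*3^0 mod 101 = 3, hash=40+3 mod 101 = 43
Option E: s[2]='f'->'g', delta=(7-6)*3^1 mod 101 = 3, hash=40+3 mod 101 = 43

Answer: C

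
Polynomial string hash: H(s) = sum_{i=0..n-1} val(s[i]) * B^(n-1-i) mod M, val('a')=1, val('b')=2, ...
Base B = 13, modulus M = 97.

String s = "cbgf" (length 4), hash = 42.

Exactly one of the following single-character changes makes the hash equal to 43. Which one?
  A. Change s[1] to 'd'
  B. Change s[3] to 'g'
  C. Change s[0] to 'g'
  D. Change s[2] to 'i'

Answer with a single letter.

Answer: B

Derivation:
Option A: s[1]='b'->'d', delta=(4-2)*13^2 mod 97 = 47, hash=42+47 mod 97 = 89
Option B: s[3]='f'->'g', delta=(7-6)*13^0 mod 97 = 1, hash=42+1 mod 97 = 43 <-- target
Option C: s[0]='c'->'g', delta=(7-3)*13^3 mod 97 = 58, hash=42+58 mod 97 = 3
Option D: s[2]='g'->'i', delta=(9-7)*13^1 mod 97 = 26, hash=42+26 mod 97 = 68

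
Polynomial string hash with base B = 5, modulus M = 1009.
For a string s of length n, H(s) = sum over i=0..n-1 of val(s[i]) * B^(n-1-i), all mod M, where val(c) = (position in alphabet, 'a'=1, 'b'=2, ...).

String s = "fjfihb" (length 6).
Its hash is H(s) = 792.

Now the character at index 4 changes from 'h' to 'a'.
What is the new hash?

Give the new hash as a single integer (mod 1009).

Answer: 757

Derivation:
val('h') = 8, val('a') = 1
Position k = 4, exponent = n-1-k = 1
B^1 mod M = 5^1 mod 1009 = 5
Delta = (1 - 8) * 5 mod 1009 = 974
New hash = (792 + 974) mod 1009 = 757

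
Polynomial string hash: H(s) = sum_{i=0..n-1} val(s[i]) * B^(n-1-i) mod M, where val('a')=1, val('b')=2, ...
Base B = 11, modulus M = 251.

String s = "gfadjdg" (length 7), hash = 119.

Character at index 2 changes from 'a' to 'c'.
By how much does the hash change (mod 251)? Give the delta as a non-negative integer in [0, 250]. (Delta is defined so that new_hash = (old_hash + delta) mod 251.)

Answer: 166

Derivation:
Delta formula: (val(new) - val(old)) * B^(n-1-k) mod M
  val('c') - val('a') = 3 - 1 = 2
  B^(n-1-k) = 11^4 mod 251 = 83
  Delta = 2 * 83 mod 251 = 166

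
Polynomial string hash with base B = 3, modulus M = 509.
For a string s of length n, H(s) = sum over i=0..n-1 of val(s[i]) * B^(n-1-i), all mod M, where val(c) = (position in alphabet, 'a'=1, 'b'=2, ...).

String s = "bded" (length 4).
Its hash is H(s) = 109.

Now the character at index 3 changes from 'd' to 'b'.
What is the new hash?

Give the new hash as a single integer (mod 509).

Answer: 107

Derivation:
val('d') = 4, val('b') = 2
Position k = 3, exponent = n-1-k = 0
B^0 mod M = 3^0 mod 509 = 1
Delta = (2 - 4) * 1 mod 509 = 507
New hash = (109 + 507) mod 509 = 107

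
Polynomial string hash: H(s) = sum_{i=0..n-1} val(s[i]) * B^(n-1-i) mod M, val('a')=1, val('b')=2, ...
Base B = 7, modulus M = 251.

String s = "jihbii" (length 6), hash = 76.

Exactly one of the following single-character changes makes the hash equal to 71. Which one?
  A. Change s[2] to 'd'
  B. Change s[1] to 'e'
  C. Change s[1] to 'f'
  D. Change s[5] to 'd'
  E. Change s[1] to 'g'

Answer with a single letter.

Answer: D

Derivation:
Option A: s[2]='h'->'d', delta=(4-8)*7^3 mod 251 = 134, hash=76+134 mod 251 = 210
Option B: s[1]='i'->'e', delta=(5-9)*7^4 mod 251 = 185, hash=76+185 mod 251 = 10
Option C: s[1]='i'->'f', delta=(6-9)*7^4 mod 251 = 76, hash=76+76 mod 251 = 152
Option D: s[5]='i'->'d', delta=(4-9)*7^0 mod 251 = 246, hash=76+246 mod 251 = 71 <-- target
Option E: s[1]='i'->'g', delta=(7-9)*7^4 mod 251 = 218, hash=76+218 mod 251 = 43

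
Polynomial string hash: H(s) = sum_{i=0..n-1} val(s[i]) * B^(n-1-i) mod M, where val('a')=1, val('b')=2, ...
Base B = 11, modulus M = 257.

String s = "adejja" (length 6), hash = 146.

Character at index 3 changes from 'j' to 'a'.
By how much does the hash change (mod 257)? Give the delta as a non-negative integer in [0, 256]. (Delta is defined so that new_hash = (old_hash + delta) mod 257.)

Answer: 196

Derivation:
Delta formula: (val(new) - val(old)) * B^(n-1-k) mod M
  val('a') - val('j') = 1 - 10 = -9
  B^(n-1-k) = 11^2 mod 257 = 121
  Delta = -9 * 121 mod 257 = 196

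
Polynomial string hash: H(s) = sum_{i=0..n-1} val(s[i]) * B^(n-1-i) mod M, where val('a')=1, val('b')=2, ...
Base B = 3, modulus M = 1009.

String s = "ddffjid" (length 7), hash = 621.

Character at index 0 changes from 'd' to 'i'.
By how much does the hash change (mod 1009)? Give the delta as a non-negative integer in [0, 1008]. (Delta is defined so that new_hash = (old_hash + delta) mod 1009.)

Delta formula: (val(new) - val(old)) * B^(n-1-k) mod M
  val('i') - val('d') = 9 - 4 = 5
  B^(n-1-k) = 3^6 mod 1009 = 729
  Delta = 5 * 729 mod 1009 = 618

Answer: 618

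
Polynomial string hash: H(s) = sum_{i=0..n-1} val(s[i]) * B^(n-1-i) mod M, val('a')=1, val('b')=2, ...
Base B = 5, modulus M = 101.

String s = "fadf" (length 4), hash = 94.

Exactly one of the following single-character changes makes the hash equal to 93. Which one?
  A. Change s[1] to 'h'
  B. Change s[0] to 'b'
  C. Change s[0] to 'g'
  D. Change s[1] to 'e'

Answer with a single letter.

Answer: D

Derivation:
Option A: s[1]='a'->'h', delta=(8-1)*5^2 mod 101 = 74, hash=94+74 mod 101 = 67
Option B: s[0]='f'->'b', delta=(2-6)*5^3 mod 101 = 5, hash=94+5 mod 101 = 99
Option C: s[0]='f'->'g', delta=(7-6)*5^3 mod 101 = 24, hash=94+24 mod 101 = 17
Option D: s[1]='a'->'e', delta=(5-1)*5^2 mod 101 = 100, hash=94+100 mod 101 = 93 <-- target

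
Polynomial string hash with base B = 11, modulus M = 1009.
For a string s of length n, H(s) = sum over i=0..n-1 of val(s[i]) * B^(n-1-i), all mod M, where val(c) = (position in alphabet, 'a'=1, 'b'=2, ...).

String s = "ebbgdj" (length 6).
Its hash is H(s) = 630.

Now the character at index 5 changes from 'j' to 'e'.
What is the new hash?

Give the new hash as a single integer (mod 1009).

val('j') = 10, val('e') = 5
Position k = 5, exponent = n-1-k = 0
B^0 mod M = 11^0 mod 1009 = 1
Delta = (5 - 10) * 1 mod 1009 = 1004
New hash = (630 + 1004) mod 1009 = 625

Answer: 625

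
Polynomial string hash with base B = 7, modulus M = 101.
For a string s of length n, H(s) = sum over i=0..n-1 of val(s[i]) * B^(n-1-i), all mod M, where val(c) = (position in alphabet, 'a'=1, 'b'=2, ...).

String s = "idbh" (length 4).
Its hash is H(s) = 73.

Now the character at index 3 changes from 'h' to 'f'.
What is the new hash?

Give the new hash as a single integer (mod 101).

Answer: 71

Derivation:
val('h') = 8, val('f') = 6
Position k = 3, exponent = n-1-k = 0
B^0 mod M = 7^0 mod 101 = 1
Delta = (6 - 8) * 1 mod 101 = 99
New hash = (73 + 99) mod 101 = 71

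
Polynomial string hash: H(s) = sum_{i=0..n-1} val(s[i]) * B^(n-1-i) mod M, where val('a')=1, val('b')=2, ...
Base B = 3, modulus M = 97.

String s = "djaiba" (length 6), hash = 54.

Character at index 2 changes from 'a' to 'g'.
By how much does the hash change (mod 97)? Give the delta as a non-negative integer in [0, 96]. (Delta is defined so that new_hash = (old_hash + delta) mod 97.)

Delta formula: (val(new) - val(old)) * B^(n-1-k) mod M
  val('g') - val('a') = 7 - 1 = 6
  B^(n-1-k) = 3^3 mod 97 = 27
  Delta = 6 * 27 mod 97 = 65

Answer: 65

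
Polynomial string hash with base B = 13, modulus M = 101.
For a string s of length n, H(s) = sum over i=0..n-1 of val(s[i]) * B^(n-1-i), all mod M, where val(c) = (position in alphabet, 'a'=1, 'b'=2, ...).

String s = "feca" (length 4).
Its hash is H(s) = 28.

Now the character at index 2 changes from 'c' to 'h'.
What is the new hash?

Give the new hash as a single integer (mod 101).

Answer: 93

Derivation:
val('c') = 3, val('h') = 8
Position k = 2, exponent = n-1-k = 1
B^1 mod M = 13^1 mod 101 = 13
Delta = (8 - 3) * 13 mod 101 = 65
New hash = (28 + 65) mod 101 = 93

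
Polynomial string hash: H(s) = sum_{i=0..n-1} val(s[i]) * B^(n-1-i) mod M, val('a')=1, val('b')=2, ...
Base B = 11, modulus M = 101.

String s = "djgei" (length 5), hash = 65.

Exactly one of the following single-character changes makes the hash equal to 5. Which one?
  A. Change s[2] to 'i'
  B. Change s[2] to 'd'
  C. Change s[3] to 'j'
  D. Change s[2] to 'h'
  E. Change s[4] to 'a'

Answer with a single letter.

Answer: B

Derivation:
Option A: s[2]='g'->'i', delta=(9-7)*11^2 mod 101 = 40, hash=65+40 mod 101 = 4
Option B: s[2]='g'->'d', delta=(4-7)*11^2 mod 101 = 41, hash=65+41 mod 101 = 5 <-- target
Option C: s[3]='e'->'j', delta=(10-5)*11^1 mod 101 = 55, hash=65+55 mod 101 = 19
Option D: s[2]='g'->'h', delta=(8-7)*11^2 mod 101 = 20, hash=65+20 mod 101 = 85
Option E: s[4]='i'->'a', delta=(1-9)*11^0 mod 101 = 93, hash=65+93 mod 101 = 57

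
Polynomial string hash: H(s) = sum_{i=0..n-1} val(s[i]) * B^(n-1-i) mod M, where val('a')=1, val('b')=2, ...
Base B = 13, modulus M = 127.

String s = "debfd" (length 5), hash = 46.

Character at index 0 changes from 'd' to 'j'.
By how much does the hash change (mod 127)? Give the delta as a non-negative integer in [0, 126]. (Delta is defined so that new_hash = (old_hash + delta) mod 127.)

Answer: 43

Derivation:
Delta formula: (val(new) - val(old)) * B^(n-1-k) mod M
  val('j') - val('d') = 10 - 4 = 6
  B^(n-1-k) = 13^4 mod 127 = 113
  Delta = 6 * 113 mod 127 = 43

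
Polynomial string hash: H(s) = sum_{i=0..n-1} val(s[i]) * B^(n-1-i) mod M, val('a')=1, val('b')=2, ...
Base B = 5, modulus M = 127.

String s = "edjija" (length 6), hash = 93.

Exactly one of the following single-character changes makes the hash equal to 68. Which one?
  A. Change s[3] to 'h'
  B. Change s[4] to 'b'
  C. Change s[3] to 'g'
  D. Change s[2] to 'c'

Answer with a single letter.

Answer: A

Derivation:
Option A: s[3]='i'->'h', delta=(8-9)*5^2 mod 127 = 102, hash=93+102 mod 127 = 68 <-- target
Option B: s[4]='j'->'b', delta=(2-10)*5^1 mod 127 = 87, hash=93+87 mod 127 = 53
Option C: s[3]='i'->'g', delta=(7-9)*5^2 mod 127 = 77, hash=93+77 mod 127 = 43
Option D: s[2]='j'->'c', delta=(3-10)*5^3 mod 127 = 14, hash=93+14 mod 127 = 107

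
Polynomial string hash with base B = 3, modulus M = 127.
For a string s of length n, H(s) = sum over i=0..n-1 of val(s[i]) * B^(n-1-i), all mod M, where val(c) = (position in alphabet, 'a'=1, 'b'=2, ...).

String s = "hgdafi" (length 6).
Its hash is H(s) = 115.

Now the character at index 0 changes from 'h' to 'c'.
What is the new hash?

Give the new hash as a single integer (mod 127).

Answer: 43

Derivation:
val('h') = 8, val('c') = 3
Position k = 0, exponent = n-1-k = 5
B^5 mod M = 3^5 mod 127 = 116
Delta = (3 - 8) * 116 mod 127 = 55
New hash = (115 + 55) mod 127 = 43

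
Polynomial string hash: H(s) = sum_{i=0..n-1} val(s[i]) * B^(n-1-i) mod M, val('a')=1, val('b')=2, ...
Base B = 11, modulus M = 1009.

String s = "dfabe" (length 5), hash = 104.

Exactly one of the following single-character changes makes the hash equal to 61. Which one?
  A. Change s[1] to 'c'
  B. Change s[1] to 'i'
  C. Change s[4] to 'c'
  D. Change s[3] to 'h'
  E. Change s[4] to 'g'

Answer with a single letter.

Answer: B

Derivation:
Option A: s[1]='f'->'c', delta=(3-6)*11^3 mod 1009 = 43, hash=104+43 mod 1009 = 147
Option B: s[1]='f'->'i', delta=(9-6)*11^3 mod 1009 = 966, hash=104+966 mod 1009 = 61 <-- target
Option C: s[4]='e'->'c', delta=(3-5)*11^0 mod 1009 = 1007, hash=104+1007 mod 1009 = 102
Option D: s[3]='b'->'h', delta=(8-2)*11^1 mod 1009 = 66, hash=104+66 mod 1009 = 170
Option E: s[4]='e'->'g', delta=(7-5)*11^0 mod 1009 = 2, hash=104+2 mod 1009 = 106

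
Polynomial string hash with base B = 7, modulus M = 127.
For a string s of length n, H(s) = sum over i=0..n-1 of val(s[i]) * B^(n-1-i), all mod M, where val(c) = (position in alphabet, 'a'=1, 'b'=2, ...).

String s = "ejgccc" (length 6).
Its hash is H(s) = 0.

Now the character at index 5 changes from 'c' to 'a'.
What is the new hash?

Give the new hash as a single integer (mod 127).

Answer: 125

Derivation:
val('c') = 3, val('a') = 1
Position k = 5, exponent = n-1-k = 0
B^0 mod M = 7^0 mod 127 = 1
Delta = (1 - 3) * 1 mod 127 = 125
New hash = (0 + 125) mod 127 = 125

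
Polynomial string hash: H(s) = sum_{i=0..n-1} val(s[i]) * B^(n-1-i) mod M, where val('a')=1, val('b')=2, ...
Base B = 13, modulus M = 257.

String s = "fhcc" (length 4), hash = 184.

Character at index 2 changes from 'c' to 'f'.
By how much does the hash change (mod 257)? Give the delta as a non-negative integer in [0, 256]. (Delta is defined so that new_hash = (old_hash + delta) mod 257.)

Answer: 39

Derivation:
Delta formula: (val(new) - val(old)) * B^(n-1-k) mod M
  val('f') - val('c') = 6 - 3 = 3
  B^(n-1-k) = 13^1 mod 257 = 13
  Delta = 3 * 13 mod 257 = 39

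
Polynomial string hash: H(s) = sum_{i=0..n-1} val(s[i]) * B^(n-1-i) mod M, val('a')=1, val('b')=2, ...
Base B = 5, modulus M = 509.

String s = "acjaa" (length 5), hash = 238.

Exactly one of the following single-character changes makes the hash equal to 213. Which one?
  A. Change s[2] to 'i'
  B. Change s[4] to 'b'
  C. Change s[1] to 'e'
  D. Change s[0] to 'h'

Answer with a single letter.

Answer: A

Derivation:
Option A: s[2]='j'->'i', delta=(9-10)*5^2 mod 509 = 484, hash=238+484 mod 509 = 213 <-- target
Option B: s[4]='a'->'b', delta=(2-1)*5^0 mod 509 = 1, hash=238+1 mod 509 = 239
Option C: s[1]='c'->'e', delta=(5-3)*5^3 mod 509 = 250, hash=238+250 mod 509 = 488
Option D: s[0]='a'->'h', delta=(8-1)*5^4 mod 509 = 303, hash=238+303 mod 509 = 32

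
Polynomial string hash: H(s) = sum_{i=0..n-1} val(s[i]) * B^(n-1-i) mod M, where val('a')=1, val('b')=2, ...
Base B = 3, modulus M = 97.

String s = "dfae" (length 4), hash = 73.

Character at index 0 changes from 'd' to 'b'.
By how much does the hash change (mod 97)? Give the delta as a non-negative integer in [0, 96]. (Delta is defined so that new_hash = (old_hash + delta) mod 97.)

Delta formula: (val(new) - val(old)) * B^(n-1-k) mod M
  val('b') - val('d') = 2 - 4 = -2
  B^(n-1-k) = 3^3 mod 97 = 27
  Delta = -2 * 27 mod 97 = 43

Answer: 43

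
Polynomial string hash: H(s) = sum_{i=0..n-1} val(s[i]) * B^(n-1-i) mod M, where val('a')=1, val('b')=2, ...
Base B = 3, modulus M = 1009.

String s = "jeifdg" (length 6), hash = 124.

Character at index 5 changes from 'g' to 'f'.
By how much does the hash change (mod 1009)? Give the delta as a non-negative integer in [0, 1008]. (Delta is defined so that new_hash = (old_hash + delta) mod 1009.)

Answer: 1008

Derivation:
Delta formula: (val(new) - val(old)) * B^(n-1-k) mod M
  val('f') - val('g') = 6 - 7 = -1
  B^(n-1-k) = 3^0 mod 1009 = 1
  Delta = -1 * 1 mod 1009 = 1008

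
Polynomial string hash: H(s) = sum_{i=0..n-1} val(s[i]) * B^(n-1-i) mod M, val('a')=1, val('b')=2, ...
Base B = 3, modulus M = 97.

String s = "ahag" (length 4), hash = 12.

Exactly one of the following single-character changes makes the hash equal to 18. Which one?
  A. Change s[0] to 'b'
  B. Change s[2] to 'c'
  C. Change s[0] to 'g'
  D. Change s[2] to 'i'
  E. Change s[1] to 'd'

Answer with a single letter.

Answer: B

Derivation:
Option A: s[0]='a'->'b', delta=(2-1)*3^3 mod 97 = 27, hash=12+27 mod 97 = 39
Option B: s[2]='a'->'c', delta=(3-1)*3^1 mod 97 = 6, hash=12+6 mod 97 = 18 <-- target
Option C: s[0]='a'->'g', delta=(7-1)*3^3 mod 97 = 65, hash=12+65 mod 97 = 77
Option D: s[2]='a'->'i', delta=(9-1)*3^1 mod 97 = 24, hash=12+24 mod 97 = 36
Option E: s[1]='h'->'d', delta=(4-8)*3^2 mod 97 = 61, hash=12+61 mod 97 = 73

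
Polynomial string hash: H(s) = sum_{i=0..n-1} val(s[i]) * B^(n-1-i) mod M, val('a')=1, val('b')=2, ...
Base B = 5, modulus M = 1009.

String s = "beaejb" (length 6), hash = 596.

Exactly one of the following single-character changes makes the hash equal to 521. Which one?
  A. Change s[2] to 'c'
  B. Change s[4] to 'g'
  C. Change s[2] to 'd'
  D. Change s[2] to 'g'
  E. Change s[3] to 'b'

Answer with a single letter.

Option A: s[2]='a'->'c', delta=(3-1)*5^3 mod 1009 = 250, hash=596+250 mod 1009 = 846
Option B: s[4]='j'->'g', delta=(7-10)*5^1 mod 1009 = 994, hash=596+994 mod 1009 = 581
Option C: s[2]='a'->'d', delta=(4-1)*5^3 mod 1009 = 375, hash=596+375 mod 1009 = 971
Option D: s[2]='a'->'g', delta=(7-1)*5^3 mod 1009 = 750, hash=596+750 mod 1009 = 337
Option E: s[3]='e'->'b', delta=(2-5)*5^2 mod 1009 = 934, hash=596+934 mod 1009 = 521 <-- target

Answer: E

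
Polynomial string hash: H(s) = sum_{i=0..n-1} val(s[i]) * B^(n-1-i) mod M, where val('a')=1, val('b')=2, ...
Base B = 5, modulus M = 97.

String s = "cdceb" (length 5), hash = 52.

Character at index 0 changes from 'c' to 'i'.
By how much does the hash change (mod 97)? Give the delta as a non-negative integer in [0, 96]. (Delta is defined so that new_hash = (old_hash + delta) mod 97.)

Delta formula: (val(new) - val(old)) * B^(n-1-k) mod M
  val('i') - val('c') = 9 - 3 = 6
  B^(n-1-k) = 5^4 mod 97 = 43
  Delta = 6 * 43 mod 97 = 64

Answer: 64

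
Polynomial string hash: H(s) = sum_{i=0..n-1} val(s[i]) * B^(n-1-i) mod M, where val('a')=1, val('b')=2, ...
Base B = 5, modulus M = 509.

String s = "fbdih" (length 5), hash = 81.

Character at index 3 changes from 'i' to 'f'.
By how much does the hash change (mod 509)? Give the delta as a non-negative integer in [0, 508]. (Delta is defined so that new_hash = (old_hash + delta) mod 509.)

Delta formula: (val(new) - val(old)) * B^(n-1-k) mod M
  val('f') - val('i') = 6 - 9 = -3
  B^(n-1-k) = 5^1 mod 509 = 5
  Delta = -3 * 5 mod 509 = 494

Answer: 494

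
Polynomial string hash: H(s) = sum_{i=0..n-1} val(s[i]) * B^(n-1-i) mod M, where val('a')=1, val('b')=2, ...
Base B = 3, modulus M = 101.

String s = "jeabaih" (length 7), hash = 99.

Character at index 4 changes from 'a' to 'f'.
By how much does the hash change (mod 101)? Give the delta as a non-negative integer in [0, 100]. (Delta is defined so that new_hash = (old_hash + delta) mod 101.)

Delta formula: (val(new) - val(old)) * B^(n-1-k) mod M
  val('f') - val('a') = 6 - 1 = 5
  B^(n-1-k) = 3^2 mod 101 = 9
  Delta = 5 * 9 mod 101 = 45

Answer: 45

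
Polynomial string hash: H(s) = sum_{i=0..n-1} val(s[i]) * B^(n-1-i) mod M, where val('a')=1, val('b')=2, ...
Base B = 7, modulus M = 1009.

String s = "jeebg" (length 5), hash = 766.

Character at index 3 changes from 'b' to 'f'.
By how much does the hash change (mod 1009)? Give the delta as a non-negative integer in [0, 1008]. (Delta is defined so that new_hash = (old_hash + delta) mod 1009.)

Answer: 28

Derivation:
Delta formula: (val(new) - val(old)) * B^(n-1-k) mod M
  val('f') - val('b') = 6 - 2 = 4
  B^(n-1-k) = 7^1 mod 1009 = 7
  Delta = 4 * 7 mod 1009 = 28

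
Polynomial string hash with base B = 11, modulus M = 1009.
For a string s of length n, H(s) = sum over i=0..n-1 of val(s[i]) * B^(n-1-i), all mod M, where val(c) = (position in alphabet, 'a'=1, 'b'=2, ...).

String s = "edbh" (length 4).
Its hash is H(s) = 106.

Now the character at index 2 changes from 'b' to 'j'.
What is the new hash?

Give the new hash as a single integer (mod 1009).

val('b') = 2, val('j') = 10
Position k = 2, exponent = n-1-k = 1
B^1 mod M = 11^1 mod 1009 = 11
Delta = (10 - 2) * 11 mod 1009 = 88
New hash = (106 + 88) mod 1009 = 194

Answer: 194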